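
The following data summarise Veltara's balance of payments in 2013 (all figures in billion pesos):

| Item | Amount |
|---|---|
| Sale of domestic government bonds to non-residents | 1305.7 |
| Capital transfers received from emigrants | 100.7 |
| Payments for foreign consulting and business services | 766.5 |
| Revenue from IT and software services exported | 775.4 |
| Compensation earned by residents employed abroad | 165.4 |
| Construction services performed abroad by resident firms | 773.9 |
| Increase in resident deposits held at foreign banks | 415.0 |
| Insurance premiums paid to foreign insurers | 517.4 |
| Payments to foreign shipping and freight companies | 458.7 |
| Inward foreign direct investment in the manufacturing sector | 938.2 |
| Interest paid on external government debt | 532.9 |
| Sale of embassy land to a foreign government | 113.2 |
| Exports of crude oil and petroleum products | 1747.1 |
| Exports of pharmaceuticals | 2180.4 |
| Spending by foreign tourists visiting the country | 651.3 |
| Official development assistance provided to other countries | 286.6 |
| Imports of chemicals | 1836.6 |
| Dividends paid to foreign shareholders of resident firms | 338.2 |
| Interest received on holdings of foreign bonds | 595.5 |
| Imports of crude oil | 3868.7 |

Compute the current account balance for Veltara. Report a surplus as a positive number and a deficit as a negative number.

-1716.6

Goods: 1747.1 - 1836.6 - 3868.7 + 2180.4 = -1777.8
Services: -766.5 - 517.4 + 651.3 - 458.7 + 773.9 + 775.4 = 458.0
Primary income: -338.2 - 532.9 + 165.4 + 595.5 = -110.2
Secondary income: -286.6
Current account = (-1777.8) + 458.0 + (-110.2) + (-286.6) = -1716.6
(Excluded from the current account — financial account: sale of domestic government bonds to non-residents 1305.7, increase in resident deposits held at foreign banks 415.0, inward foreign direct investment in the manufacturing sector 938.2; capital account: capital transfers received from emigrants 100.7, sale of embassy land to a foreign government 113.2.)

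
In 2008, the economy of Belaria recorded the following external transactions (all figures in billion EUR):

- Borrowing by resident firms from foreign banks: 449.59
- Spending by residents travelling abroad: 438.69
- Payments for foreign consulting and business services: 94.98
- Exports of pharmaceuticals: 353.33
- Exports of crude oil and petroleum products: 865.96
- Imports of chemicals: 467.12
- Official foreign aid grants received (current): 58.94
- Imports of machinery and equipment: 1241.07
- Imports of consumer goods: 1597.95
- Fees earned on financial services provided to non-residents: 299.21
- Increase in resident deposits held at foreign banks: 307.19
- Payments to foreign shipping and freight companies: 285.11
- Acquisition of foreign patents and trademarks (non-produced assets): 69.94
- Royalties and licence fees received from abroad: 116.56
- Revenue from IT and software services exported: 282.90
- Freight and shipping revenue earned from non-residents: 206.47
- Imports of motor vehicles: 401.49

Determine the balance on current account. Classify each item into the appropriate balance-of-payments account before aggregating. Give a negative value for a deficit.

-2343.04

Goods: -401.49 - 1597.95 - 467.12 - 1241.07 + 353.33 + 865.96 = -2488.34
Services: 282.90 - 438.69 + 116.56 - 285.11 - 94.98 + 299.21 + 206.47 = 86.36
Secondary income: 58.94
Current account = (-2488.34) + 86.36 + 58.94 = -2343.04
(Excluded from the current account — financial account: borrowing by resident firms from foreign banks 449.59, increase in resident deposits held at foreign banks 307.19; capital account: acquisition of foreign patents and trademarks (non-produced assets) 69.94.)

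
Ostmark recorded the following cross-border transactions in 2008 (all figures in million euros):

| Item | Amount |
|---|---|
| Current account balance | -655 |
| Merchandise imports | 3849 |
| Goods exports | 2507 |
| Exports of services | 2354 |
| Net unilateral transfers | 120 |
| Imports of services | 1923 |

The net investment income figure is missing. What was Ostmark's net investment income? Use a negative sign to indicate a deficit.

136

Current account = goods balance + services balance + net primary income + net secondary income
Sum of the known components = -791
Net investment income = CA - (known components) = -655 - (-791) = 136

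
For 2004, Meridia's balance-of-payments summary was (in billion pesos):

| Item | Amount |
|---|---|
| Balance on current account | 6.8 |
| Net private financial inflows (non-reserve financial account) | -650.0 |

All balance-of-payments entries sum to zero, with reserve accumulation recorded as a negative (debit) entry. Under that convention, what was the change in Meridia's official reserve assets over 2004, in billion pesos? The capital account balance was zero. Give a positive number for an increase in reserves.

Official reserve transactions balance = -(6.8 + (-650.0)) = 643.2
An accumulation of reserves is recorded as a debit (negative entry), so the change in the stock of reserves is the negative of that balance.
Change in official reserves = -(643.2) = -643.2

-643.2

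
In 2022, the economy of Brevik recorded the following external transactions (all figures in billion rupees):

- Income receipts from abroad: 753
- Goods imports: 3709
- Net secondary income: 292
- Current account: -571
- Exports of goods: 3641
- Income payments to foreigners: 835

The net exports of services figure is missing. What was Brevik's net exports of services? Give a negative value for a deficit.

-713

Current account = goods balance + services balance + net primary income + net secondary income
Sum of the known components = 142
Net exports of services = CA - (known components) = -571 - 142 = -713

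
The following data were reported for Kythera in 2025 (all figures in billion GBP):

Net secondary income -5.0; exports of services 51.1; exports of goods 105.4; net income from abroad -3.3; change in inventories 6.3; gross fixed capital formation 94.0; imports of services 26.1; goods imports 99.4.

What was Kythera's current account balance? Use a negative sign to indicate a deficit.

Goods balance = 105.4 - 99.4 = 6.0
Services balance = 51.1 - 26.1 = 25.0
Trade balance (goods + services) = 6.0 + 25.0 = 31.0
Net primary income = -3.3
Net secondary income = -5.0
Current account = 31.0 + (-3.3) + (-5.0) = 22.7

22.7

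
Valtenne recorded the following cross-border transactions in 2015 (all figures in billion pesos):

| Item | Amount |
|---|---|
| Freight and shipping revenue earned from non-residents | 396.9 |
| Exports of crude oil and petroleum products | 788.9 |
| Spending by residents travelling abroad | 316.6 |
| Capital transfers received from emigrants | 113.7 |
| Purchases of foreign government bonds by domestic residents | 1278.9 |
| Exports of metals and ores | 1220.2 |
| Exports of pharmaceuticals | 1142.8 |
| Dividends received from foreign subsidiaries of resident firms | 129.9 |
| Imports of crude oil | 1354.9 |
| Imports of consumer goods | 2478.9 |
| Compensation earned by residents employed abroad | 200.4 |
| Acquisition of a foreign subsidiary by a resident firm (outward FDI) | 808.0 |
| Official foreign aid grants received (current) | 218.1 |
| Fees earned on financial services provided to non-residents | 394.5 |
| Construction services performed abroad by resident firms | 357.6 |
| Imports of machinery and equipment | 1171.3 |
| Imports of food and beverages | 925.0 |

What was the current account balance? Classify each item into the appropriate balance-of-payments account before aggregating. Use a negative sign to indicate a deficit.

-1397.4

Goods: 788.9 - 2478.9 + 1142.8 - 1354.9 + 1220.2 - 1171.3 - 925.0 = -2778.2
Services: 357.6 + 396.9 + 394.5 - 316.6 = 832.4
Primary income: 129.9 + 200.4 = 330.3
Secondary income: 218.1
Current account = (-2778.2) + 832.4 + 330.3 + 218.1 = -1397.4
(Excluded from the current account — capital account: capital transfers received from emigrants 113.7; financial account: purchases of foreign government bonds by domestic residents 1278.9, acquisition of a foreign subsidiary by a resident firm (outward FDI) 808.0.)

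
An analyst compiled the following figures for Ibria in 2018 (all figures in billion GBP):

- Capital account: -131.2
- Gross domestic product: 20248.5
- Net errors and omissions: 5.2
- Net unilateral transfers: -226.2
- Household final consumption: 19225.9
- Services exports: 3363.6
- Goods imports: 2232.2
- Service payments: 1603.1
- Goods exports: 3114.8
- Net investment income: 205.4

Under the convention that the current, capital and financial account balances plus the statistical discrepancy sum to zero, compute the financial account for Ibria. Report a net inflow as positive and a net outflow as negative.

-2496.3

Goods balance = 3114.8 - 2232.2 = 882.6
Services balance = 3363.6 - 1603.1 = 1760.5
Trade balance (goods + services) = 882.6 + 1760.5 = 2643.1
Net primary income = 205.4
Net secondary income = -226.2
Current account = 2643.1 + 205.4 + (-226.2) = 2622.3
Financial account = -(2622.3 + (-131.2) + 5.2) = -2496.3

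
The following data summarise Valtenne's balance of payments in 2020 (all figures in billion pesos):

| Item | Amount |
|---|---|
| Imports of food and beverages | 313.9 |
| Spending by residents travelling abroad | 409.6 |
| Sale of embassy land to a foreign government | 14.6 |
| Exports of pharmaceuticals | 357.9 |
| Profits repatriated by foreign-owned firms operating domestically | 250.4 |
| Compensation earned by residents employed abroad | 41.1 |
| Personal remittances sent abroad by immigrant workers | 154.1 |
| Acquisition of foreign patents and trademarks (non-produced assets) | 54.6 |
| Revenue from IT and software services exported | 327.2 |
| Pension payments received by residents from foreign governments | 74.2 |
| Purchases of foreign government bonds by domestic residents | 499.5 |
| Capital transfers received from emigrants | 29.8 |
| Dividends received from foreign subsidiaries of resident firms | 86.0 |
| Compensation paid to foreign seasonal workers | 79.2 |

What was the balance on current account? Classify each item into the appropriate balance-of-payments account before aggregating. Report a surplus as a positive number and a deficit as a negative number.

-320.8

Goods: 357.9 - 313.9 = 44.0
Services: -409.6 + 327.2 = -82.4
Primary income: 86.0 + 41.1 - 250.4 - 79.2 = -202.5
Secondary income: -154.1 + 74.2 = -79.9
Current account = 44.0 + (-82.4) + (-202.5) + (-79.9) = -320.8
(Excluded from the current account — capital account: sale of embassy land to a foreign government 14.6, acquisition of foreign patents and trademarks (non-produced assets) 54.6, capital transfers received from emigrants 29.8; financial account: purchases of foreign government bonds by domestic residents 499.5.)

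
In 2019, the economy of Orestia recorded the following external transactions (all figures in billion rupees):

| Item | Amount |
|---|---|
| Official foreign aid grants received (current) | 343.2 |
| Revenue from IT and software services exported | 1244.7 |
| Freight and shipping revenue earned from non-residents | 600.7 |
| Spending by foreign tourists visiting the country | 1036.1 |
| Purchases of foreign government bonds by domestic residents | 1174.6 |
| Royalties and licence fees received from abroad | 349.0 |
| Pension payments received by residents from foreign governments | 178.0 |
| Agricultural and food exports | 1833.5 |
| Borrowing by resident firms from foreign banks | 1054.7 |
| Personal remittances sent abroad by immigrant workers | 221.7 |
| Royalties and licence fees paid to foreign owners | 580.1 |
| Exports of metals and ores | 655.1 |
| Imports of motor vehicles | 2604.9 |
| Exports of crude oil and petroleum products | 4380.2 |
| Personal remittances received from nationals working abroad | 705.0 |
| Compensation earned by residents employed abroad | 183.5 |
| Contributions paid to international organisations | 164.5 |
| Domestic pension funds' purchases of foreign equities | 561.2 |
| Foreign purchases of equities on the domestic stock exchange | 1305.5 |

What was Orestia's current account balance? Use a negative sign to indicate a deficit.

Goods: -2604.9 + 1833.5 + 4380.2 + 655.1 = 4263.9
Services: 349.0 - 580.1 + 1244.7 + 1036.1 + 600.7 = 2650.4
Primary income: 183.5
Secondary income: 705.0 + 343.2 - 164.5 + 178.0 - 221.7 = 840.0
Current account = 4263.9 + 2650.4 + 183.5 + 840.0 = 7937.8
(Excluded from the current account — financial account: purchases of foreign government bonds by domestic residents 1174.6, borrowing by resident firms from foreign banks 1054.7, domestic pension funds' purchases of foreign equities 561.2, foreign purchases of equities on the domestic stock exchange 1305.5.)

7937.8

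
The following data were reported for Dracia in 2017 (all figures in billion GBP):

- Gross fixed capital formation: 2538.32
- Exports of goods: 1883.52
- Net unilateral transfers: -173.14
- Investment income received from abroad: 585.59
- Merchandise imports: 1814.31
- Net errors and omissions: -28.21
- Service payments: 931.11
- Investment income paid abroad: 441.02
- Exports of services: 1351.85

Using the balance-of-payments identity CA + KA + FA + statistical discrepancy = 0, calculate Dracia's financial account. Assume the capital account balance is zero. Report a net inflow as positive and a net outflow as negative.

Goods balance = 1883.52 - 1814.31 = 69.21
Services balance = 1351.85 - 931.11 = 420.74
Trade balance (goods + services) = 69.21 + 420.74 = 489.95
Net primary income = 585.59 - 441.02 = 144.57
Net secondary income = -173.14
Current account = 489.95 + 144.57 + (-173.14) = 461.38
Financial account = -(461.38 + (-28.21)) = -433.17

-433.17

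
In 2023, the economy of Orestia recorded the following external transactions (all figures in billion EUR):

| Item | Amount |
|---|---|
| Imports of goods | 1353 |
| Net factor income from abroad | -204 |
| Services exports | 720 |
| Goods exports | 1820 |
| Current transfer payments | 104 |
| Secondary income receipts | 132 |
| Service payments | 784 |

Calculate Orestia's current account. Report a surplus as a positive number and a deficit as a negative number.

227

Goods balance = 1820 - 1353 = 467
Services balance = 720 - 784 = -64
Trade balance (goods + services) = 467 + (-64) = 403
Net primary income = -204
Net secondary income = 132 - 104 = 28
Current account = 403 + (-204) + 28 = 227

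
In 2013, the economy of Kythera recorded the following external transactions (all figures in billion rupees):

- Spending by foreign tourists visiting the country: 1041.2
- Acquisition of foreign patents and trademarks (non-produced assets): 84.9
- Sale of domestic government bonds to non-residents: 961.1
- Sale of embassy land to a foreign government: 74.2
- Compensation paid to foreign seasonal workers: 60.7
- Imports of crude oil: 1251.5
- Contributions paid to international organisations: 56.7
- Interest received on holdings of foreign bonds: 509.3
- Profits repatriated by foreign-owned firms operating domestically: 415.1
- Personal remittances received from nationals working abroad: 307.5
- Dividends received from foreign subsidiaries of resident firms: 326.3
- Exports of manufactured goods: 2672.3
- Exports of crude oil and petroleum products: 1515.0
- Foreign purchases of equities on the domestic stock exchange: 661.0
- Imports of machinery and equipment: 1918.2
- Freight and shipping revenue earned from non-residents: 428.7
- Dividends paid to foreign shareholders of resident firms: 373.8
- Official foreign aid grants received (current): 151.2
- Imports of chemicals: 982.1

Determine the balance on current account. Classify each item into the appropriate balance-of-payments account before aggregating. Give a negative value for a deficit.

1893.4

Goods: 1515.0 - 982.1 - 1251.5 - 1918.2 + 2672.3 = 35.5
Services: 428.7 + 1041.2 = 1469.9
Primary income: -60.7 + 509.3 + 326.3 - 373.8 - 415.1 = -14.0
Secondary income: 307.5 + 151.2 - 56.7 = 402.0
Current account = 35.5 + 1469.9 + (-14.0) + 402.0 = 1893.4
(Excluded from the current account — capital account: acquisition of foreign patents and trademarks (non-produced assets) 84.9, sale of embassy land to a foreign government 74.2; financial account: sale of domestic government bonds to non-residents 961.1, foreign purchases of equities on the domestic stock exchange 661.0.)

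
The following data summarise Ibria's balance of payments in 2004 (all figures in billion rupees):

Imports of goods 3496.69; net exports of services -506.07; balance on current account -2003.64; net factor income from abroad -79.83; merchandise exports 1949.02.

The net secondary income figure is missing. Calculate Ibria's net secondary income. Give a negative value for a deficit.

Current account = goods balance + services balance + net primary income + net secondary income
Sum of the known components = -2133.57
Net secondary income = CA - (known components) = -2003.64 - (-2133.57) = 129.93

129.93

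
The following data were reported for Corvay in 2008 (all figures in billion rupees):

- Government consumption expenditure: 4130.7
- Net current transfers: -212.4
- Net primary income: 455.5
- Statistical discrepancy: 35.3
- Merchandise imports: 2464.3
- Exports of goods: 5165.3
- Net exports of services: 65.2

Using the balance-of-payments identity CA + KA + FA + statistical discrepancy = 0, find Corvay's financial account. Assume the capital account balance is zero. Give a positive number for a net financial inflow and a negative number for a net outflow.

Goods balance = 5165.3 - 2464.3 = 2701.0
Services balance = 65.2
Trade balance (goods + services) = 2701.0 + 65.2 = 2766.2
Net primary income = 455.5
Net secondary income = -212.4
Current account = 2766.2 + 455.5 + (-212.4) = 3009.3
Financial account = -(3009.3 + 35.3) = -3044.6

-3044.6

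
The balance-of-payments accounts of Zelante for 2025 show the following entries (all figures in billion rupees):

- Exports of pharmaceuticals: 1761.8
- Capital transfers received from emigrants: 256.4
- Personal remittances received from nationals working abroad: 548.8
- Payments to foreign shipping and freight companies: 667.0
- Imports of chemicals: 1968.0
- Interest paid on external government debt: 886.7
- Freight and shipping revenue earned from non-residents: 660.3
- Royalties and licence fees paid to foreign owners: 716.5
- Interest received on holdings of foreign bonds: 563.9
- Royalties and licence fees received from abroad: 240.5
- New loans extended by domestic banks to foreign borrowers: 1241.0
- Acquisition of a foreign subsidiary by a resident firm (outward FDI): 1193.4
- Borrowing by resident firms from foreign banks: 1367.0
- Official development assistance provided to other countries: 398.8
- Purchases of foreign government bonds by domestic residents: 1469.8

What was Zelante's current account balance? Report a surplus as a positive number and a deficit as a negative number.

Goods: -1968.0 + 1761.8 = -206.2
Services: 660.3 + 240.5 - 667.0 - 716.5 = -482.7
Primary income: 563.9 - 886.7 = -322.8
Secondary income: 548.8 - 398.8 = 150.0
Current account = (-206.2) + (-482.7) + (-322.8) + 150.0 = -861.7
(Excluded from the current account — capital account: capital transfers received from emigrants 256.4; financial account: new loans extended by domestic banks to foreign borrowers 1241.0, acquisition of a foreign subsidiary by a resident firm (outward FDI) 1193.4, borrowing by resident firms from foreign banks 1367.0, purchases of foreign government bonds by domestic residents 1469.8.)

-861.7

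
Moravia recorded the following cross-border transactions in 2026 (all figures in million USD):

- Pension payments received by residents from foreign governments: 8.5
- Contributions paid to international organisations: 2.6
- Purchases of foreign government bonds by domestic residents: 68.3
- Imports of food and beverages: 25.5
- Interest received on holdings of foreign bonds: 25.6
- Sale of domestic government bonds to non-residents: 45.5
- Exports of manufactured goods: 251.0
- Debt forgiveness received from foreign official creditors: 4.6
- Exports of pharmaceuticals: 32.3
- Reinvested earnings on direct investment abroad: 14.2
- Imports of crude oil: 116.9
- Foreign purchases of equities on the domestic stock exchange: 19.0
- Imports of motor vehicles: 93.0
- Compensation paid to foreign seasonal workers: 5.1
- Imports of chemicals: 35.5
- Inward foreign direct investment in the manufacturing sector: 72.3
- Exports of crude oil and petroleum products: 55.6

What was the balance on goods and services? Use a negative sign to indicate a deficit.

68.0

Goods: -25.5 - 116.9 + 251.0 + 32.3 + 55.6 - 93.0 - 35.5 = 68.0
Trade balance = 68.0 + 0.0 = 68.0
(Excluded from the trade balance — secondary income: pension payments received by residents from foreign governments 8.5, contributions paid to international organisations 2.6; financial account: purchases of foreign government bonds by domestic residents 68.3, sale of domestic government bonds to non-residents 45.5, foreign purchases of equities on the domestic stock exchange 19.0, inward foreign direct investment in the manufacturing sector 72.3; primary income: interest received on holdings of foreign bonds 25.6, reinvested earnings on direct investment abroad 14.2, compensation paid to foreign seasonal workers 5.1; capital account: debt forgiveness received from foreign official creditors 4.6.)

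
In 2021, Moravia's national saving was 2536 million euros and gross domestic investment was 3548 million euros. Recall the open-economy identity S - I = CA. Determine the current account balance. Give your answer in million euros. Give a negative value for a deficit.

-1012

CA = S - I = 2536 - 3548 = -1012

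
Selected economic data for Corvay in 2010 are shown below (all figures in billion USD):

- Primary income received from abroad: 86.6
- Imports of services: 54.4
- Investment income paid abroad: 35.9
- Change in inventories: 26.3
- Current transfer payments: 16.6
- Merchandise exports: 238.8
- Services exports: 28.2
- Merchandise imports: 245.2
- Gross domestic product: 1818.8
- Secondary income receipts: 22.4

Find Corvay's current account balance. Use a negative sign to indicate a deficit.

23.9

Goods balance = 238.8 - 245.2 = -6.4
Services balance = 28.2 - 54.4 = -26.2
Trade balance (goods + services) = -6.4 + (-26.2) = -32.6
Net primary income = 86.6 - 35.9 = 50.7
Net secondary income = 22.4 - 16.6 = 5.8
Current account = -32.6 + 50.7 + 5.8 = 23.9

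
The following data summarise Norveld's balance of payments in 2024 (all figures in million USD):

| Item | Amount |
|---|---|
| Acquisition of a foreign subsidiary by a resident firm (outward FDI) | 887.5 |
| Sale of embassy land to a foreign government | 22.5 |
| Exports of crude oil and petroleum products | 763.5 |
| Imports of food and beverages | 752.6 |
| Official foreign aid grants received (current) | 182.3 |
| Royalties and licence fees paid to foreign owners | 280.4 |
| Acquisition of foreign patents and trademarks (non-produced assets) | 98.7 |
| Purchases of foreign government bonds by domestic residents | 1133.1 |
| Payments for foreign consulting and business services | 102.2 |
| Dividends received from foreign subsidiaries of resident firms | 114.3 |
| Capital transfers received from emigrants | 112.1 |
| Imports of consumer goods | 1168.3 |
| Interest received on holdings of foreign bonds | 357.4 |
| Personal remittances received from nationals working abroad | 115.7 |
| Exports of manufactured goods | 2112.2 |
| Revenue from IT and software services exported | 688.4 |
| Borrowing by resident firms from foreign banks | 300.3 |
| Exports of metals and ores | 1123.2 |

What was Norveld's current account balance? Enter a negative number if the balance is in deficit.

Goods: 1123.2 - 752.6 + 2112.2 + 763.5 - 1168.3 = 2078.0
Services: -102.2 - 280.4 + 688.4 = 305.8
Primary income: 357.4 + 114.3 = 471.7
Secondary income: 115.7 + 182.3 = 298.0
Current account = 2078.0 + 305.8 + 471.7 + 298.0 = 3153.5
(Excluded from the current account — financial account: acquisition of a foreign subsidiary by a resident firm (outward FDI) 887.5, purchases of foreign government bonds by domestic residents 1133.1, borrowing by resident firms from foreign banks 300.3; capital account: sale of embassy land to a foreign government 22.5, acquisition of foreign patents and trademarks (non-produced assets) 98.7, capital transfers received from emigrants 112.1.)

3153.5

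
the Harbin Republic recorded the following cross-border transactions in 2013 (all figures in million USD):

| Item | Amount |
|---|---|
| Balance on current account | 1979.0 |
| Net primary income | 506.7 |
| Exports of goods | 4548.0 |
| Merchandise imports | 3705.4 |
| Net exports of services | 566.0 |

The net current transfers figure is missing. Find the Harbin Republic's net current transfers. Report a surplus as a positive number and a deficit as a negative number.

63.7

Current account = goods balance + services balance + net primary income + net secondary income
Sum of the known components = 1915.3
Net current transfers = CA - (known components) = 1979.0 - 1915.3 = 63.7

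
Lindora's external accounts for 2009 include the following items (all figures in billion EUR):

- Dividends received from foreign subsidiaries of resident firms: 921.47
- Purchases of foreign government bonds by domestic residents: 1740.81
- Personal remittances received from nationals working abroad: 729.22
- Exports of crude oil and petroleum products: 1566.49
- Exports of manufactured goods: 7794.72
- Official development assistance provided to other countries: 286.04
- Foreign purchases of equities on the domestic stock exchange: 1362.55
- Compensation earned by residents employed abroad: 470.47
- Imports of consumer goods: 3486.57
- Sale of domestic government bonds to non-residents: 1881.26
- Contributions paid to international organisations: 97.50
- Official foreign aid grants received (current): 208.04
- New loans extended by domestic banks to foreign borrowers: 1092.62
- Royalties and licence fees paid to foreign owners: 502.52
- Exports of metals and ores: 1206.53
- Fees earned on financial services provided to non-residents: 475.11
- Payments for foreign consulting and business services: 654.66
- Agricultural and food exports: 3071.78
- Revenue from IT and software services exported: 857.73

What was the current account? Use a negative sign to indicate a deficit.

Goods: -3486.57 + 1206.53 + 7794.72 + 3071.78 + 1566.49 = 10152.95
Services: -502.52 + 475.11 - 654.66 + 857.73 = 175.66
Primary income: 470.47 + 921.47 = 1391.94
Secondary income: -286.04 + 208.04 + 729.22 - 97.50 = 553.72
Current account = 10152.95 + 175.66 + 1391.94 + 553.72 = 12274.27
(Excluded from the current account — financial account: purchases of foreign government bonds by domestic residents 1740.81, foreign purchases of equities on the domestic stock exchange 1362.55, sale of domestic government bonds to non-residents 1881.26, new loans extended by domestic banks to foreign borrowers 1092.62.)

12274.27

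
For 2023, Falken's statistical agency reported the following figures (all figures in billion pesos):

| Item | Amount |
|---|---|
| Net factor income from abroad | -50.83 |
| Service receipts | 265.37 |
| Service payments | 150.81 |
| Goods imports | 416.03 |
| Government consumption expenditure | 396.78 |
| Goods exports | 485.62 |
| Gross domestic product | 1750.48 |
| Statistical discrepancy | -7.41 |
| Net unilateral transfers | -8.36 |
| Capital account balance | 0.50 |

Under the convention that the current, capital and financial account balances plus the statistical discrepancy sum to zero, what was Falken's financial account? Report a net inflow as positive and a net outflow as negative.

-118.05

Goods balance = 485.62 - 416.03 = 69.59
Services balance = 265.37 - 150.81 = 114.56
Trade balance (goods + services) = 69.59 + 114.56 = 184.15
Net primary income = -50.83
Net secondary income = -8.36
Current account = 184.15 + (-50.83) + (-8.36) = 124.96
Financial account = -(124.96 + 0.50 + (-7.41)) = -118.05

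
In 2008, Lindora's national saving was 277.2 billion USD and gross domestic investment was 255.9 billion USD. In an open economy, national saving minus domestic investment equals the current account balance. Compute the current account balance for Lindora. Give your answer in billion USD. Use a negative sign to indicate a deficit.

CA = S - I = 277.2 - 255.9 = 21.3

21.3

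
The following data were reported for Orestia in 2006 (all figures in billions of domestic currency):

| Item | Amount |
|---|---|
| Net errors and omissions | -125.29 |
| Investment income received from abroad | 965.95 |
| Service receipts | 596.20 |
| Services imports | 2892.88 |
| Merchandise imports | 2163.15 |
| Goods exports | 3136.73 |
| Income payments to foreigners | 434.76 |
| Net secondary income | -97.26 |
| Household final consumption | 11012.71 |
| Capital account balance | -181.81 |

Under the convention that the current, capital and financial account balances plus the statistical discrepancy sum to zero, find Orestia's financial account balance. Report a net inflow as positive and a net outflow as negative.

Goods balance = 3136.73 - 2163.15 = 973.58
Services balance = 596.20 - 2892.88 = -2296.68
Trade balance (goods + services) = 973.58 + (-2296.68) = -1323.10
Net primary income = 965.95 - 434.76 = 531.19
Net secondary income = -97.26
Current account = -1323.10 + 531.19 + (-97.26) = -889.17
Financial account = -(-889.17 + (-181.81) + (-125.29)) = 1196.27

1196.27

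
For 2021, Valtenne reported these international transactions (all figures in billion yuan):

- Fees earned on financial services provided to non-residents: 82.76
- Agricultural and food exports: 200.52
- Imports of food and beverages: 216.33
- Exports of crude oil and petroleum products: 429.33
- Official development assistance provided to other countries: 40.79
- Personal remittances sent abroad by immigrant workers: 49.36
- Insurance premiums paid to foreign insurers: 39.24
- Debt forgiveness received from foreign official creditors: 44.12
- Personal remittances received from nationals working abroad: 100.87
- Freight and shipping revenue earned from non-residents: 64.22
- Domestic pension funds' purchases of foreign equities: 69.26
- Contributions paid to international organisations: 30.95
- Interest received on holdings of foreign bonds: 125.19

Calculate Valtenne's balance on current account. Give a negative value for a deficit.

626.22

Goods: -216.33 + 429.33 + 200.52 = 413.52
Services: 82.76 - 39.24 + 64.22 = 107.74
Primary income: 125.19
Secondary income: -30.95 + 100.87 - 49.36 - 40.79 = -20.23
Current account = 413.52 + 107.74 + 125.19 + (-20.23) = 626.22
(Excluded from the current account — capital account: debt forgiveness received from foreign official creditors 44.12; financial account: domestic pension funds' purchases of foreign equities 69.26.)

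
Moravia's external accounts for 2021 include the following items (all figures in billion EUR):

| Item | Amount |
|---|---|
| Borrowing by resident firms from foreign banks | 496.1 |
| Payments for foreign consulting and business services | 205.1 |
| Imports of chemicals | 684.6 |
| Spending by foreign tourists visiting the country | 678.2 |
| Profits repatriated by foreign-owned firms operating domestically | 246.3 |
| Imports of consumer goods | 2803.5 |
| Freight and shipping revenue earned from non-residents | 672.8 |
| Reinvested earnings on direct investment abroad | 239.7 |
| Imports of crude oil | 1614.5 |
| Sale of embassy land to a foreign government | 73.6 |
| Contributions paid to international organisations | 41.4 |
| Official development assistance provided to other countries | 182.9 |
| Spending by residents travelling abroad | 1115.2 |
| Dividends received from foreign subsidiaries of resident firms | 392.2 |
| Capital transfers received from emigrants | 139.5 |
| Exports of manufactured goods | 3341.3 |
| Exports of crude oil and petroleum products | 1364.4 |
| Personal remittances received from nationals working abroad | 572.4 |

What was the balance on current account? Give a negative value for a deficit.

Goods: -684.6 - 1614.5 + 1364.4 - 2803.5 + 3341.3 = -396.9
Services: 672.8 - 1115.2 + 678.2 - 205.1 = 30.7
Primary income: -246.3 + 239.7 + 392.2 = 385.6
Secondary income: -182.9 + 572.4 - 41.4 = 348.1
Current account = (-396.9) + 30.7 + 385.6 + 348.1 = 367.5
(Excluded from the current account — financial account: borrowing by resident firms from foreign banks 496.1; capital account: sale of embassy land to a foreign government 73.6, capital transfers received from emigrants 139.5.)

367.5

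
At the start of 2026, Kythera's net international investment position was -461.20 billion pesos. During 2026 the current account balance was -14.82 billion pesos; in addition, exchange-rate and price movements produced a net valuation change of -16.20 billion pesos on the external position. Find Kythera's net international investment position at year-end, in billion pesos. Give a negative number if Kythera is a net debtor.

Change in NIIP = current account + net valuation change = -14.82 + (-16.20) = -31.02
End-of-year NIIP = -461.20 + (-31.02) = -492.22

-492.22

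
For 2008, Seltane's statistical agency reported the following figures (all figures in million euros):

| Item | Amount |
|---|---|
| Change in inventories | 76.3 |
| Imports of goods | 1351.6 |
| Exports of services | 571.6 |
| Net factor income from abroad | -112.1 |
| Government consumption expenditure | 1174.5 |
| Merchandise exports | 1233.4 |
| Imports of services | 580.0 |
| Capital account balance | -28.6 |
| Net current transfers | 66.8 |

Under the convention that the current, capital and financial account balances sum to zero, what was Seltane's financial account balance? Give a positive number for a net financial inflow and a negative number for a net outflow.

Goods balance = 1233.4 - 1351.6 = -118.2
Services balance = 571.6 - 580.0 = -8.4
Trade balance (goods + services) = -118.2 + (-8.4) = -126.6
Net primary income = -112.1
Net secondary income = 66.8
Current account = -126.6 + (-112.1) + 66.8 = -171.9
Financial account = -(-171.9 + (-28.6)) = 200.5

200.5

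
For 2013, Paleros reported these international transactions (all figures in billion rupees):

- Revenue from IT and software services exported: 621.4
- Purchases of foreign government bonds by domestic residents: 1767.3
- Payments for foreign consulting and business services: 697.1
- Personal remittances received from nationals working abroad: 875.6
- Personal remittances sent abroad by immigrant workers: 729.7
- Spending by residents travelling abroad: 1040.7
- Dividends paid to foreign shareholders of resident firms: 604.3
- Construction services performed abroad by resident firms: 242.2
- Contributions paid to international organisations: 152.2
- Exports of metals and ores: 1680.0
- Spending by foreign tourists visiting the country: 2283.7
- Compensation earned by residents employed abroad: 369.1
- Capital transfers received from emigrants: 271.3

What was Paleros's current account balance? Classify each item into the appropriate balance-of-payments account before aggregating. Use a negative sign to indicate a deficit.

Goods: 1680.0
Services: 621.4 + 2283.7 - 1040.7 - 697.1 + 242.2 = 1409.5
Primary income: 369.1 - 604.3 = -235.2
Secondary income: 875.6 - 152.2 - 729.7 = -6.3
Current account = 1680.0 + 1409.5 + (-235.2) + (-6.3) = 2848.0
(Excluded from the current account — financial account: purchases of foreign government bonds by domestic residents 1767.3; capital account: capital transfers received from emigrants 271.3.)

2848.0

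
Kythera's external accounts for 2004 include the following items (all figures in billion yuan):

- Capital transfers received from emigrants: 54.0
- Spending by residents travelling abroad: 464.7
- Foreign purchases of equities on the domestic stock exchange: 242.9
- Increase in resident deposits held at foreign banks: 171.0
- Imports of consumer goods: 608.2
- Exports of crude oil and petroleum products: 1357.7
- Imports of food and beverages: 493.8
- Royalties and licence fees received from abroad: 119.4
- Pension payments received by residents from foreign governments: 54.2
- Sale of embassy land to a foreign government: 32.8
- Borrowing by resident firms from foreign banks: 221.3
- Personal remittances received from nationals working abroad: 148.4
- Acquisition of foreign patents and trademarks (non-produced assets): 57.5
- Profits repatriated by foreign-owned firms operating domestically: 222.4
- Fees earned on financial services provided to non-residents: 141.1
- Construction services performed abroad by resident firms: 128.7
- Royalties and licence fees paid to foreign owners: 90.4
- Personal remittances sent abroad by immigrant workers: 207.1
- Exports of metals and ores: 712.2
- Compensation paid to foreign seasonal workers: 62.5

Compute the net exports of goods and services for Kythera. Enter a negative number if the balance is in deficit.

Goods: -493.8 + 712.2 + 1357.7 - 608.2 = 967.9
Services: 128.7 + 141.1 + 119.4 - 90.4 - 464.7 = -165.9
Trade balance = 967.9 + (-165.9) = 802.0
(Excluded from the trade balance — capital account: capital transfers received from emigrants 54.0, sale of embassy land to a foreign government 32.8, acquisition of foreign patents and trademarks (non-produced assets) 57.5; financial account: foreign purchases of equities on the domestic stock exchange 242.9, increase in resident deposits held at foreign banks 171.0, borrowing by resident firms from foreign banks 221.3; secondary income: pension payments received by residents from foreign governments 54.2, personal remittances received from nationals working abroad 148.4, personal remittances sent abroad by immigrant workers 207.1; primary income: profits repatriated by foreign-owned firms operating domestically 222.4, compensation paid to foreign seasonal workers 62.5.)

802.0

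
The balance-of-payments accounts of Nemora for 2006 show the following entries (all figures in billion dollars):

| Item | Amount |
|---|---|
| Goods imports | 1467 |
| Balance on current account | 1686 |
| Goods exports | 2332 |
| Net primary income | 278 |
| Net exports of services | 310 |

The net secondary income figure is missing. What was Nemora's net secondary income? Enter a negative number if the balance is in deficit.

Current account = goods balance + services balance + net primary income + net secondary income
Sum of the known components = 1453
Net secondary income = CA - (known components) = 1686 - 1453 = 233

233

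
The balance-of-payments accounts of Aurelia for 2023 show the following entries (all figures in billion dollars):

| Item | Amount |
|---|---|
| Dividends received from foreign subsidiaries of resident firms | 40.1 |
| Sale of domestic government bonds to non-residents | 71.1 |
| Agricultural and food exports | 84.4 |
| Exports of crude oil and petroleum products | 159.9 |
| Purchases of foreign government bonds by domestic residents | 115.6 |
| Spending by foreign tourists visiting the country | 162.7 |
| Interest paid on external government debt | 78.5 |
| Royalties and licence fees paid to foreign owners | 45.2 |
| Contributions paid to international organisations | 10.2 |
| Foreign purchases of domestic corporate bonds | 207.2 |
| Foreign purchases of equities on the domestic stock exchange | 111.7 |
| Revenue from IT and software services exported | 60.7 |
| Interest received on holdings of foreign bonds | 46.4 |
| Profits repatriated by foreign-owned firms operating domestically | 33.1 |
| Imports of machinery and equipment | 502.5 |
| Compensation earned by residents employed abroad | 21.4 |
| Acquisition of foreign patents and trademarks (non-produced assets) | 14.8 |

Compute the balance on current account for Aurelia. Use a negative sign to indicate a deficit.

-93.9

Goods: 159.9 + 84.4 - 502.5 = -258.2
Services: 60.7 - 45.2 + 162.7 = 178.2
Primary income: 46.4 + 21.4 - 33.1 - 78.5 + 40.1 = -3.7
Secondary income: -10.2
Current account = (-258.2) + 178.2 + (-3.7) + (-10.2) = -93.9
(Excluded from the current account — financial account: sale of domestic government bonds to non-residents 71.1, purchases of foreign government bonds by domestic residents 115.6, foreign purchases of domestic corporate bonds 207.2, foreign purchases of equities on the domestic stock exchange 111.7; capital account: acquisition of foreign patents and trademarks (non-produced assets) 14.8.)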